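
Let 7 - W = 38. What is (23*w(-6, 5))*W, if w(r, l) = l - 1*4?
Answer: -713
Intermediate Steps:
w(r, l) = -4 + l (w(r, l) = l - 4 = -4 + l)
W = -31 (W = 7 - 1*38 = 7 - 38 = -31)
(23*w(-6, 5))*W = (23*(-4 + 5))*(-31) = (23*1)*(-31) = 23*(-31) = -713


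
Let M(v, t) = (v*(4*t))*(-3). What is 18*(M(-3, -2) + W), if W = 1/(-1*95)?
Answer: -123138/95 ≈ -1296.2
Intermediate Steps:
M(v, t) = -12*t*v (M(v, t) = (4*t*v)*(-3) = -12*t*v)
W = -1/95 (W = 1/(-95) = -1/95 ≈ -0.010526)
18*(M(-3, -2) + W) = 18*(-12*(-2)*(-3) - 1/95) = 18*(-72 - 1/95) = 18*(-6841/95) = -123138/95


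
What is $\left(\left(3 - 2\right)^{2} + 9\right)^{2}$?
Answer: $100$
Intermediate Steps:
$\left(\left(3 - 2\right)^{2} + 9\right)^{2} = \left(1^{2} + 9\right)^{2} = \left(1 + 9\right)^{2} = 10^{2} = 100$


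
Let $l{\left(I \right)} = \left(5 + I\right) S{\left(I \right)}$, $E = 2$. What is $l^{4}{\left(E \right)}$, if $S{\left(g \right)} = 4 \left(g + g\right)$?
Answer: $157351936$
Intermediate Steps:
$S{\left(g \right)} = 8 g$ ($S{\left(g \right)} = 4 \cdot 2 g = 8 g$)
$l{\left(I \right)} = 8 I \left(5 + I\right)$ ($l{\left(I \right)} = \left(5 + I\right) 8 I = 8 I \left(5 + I\right)$)
$l^{4}{\left(E \right)} = \left(8 \cdot 2 \left(5 + 2\right)\right)^{4} = \left(8 \cdot 2 \cdot 7\right)^{4} = 112^{4} = 157351936$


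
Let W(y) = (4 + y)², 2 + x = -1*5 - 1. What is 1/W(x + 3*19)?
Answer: 1/2809 ≈ 0.00035600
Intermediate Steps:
x = -8 (x = -2 + (-1*5 - 1) = -2 + (-5 - 1) = -2 - 6 = -8)
1/W(x + 3*19) = 1/((4 + (-8 + 3*19))²) = 1/((4 + (-8 + 57))²) = 1/((4 + 49)²) = 1/(53²) = 1/2809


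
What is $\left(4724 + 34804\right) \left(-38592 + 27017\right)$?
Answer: $-457536600$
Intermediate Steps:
$\left(4724 + 34804\right) \left(-38592 + 27017\right) = 39528 \left(-11575\right) = -457536600$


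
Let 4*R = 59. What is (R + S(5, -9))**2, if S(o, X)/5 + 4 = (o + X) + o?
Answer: 1/16 ≈ 0.062500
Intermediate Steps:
S(o, X) = -20 + 5*X + 10*o (S(o, X) = -20 + 5*((o + X) + o) = -20 + 5*((X + o) + o) = -20 + 5*(X + 2*o) = -20 + (5*X + 10*o) = -20 + 5*X + 10*o)
R = 59/4 (R = (1/4)*59 = 59/4 ≈ 14.750)
(R + S(5, -9))**2 = (59/4 + (-20 + 5*(-9) + 10*5))**2 = (59/4 + (-20 - 45 + 50))**2 = (59/4 - 15)**2 = (-1/4)**2 = 1/16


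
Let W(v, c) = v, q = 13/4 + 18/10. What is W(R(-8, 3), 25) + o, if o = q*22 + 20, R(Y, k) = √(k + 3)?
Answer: 1311/10 + √6 ≈ 133.55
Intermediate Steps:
R(Y, k) = √(3 + k)
q = 101/20 (q = 13*(¼) + 18*(⅒) = 13/4 + 9/5 = 101/20 ≈ 5.0500)
o = 1311/10 (o = (101/20)*22 + 20 = 1111/10 + 20 = 1311/10 ≈ 131.10)
W(R(-8, 3), 25) + o = √(3 + 3) + 1311/10 = √6 + 1311/10 = 1311/10 + √6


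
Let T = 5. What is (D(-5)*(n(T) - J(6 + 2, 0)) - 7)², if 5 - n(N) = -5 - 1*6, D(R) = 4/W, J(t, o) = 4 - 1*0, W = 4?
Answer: 25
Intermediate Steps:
J(t, o) = 4 (J(t, o) = 4 + 0 = 4)
D(R) = 1 (D(R) = 4/4 = 4*(¼) = 1)
n(N) = 16 (n(N) = 5 - (-5 - 1*6) = 5 - (-5 - 6) = 5 - 1*(-11) = 5 + 11 = 16)
(D(-5)*(n(T) - J(6 + 2, 0)) - 7)² = (1*(16 - 1*4) - 7)² = (1*(16 - 4) - 7)² = (1*12 - 7)² = (12 - 7)² = 5² = 25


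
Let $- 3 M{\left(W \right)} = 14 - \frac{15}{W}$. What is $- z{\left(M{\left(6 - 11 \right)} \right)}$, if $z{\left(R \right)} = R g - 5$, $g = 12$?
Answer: $73$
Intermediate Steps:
$M{\left(W \right)} = - \frac{14}{3} + \frac{5}{W}$ ($M{\left(W \right)} = - \frac{14 - \frac{15}{W}}{3} = - \frac{14}{3} + \frac{5}{W}$)
$z{\left(R \right)} = -5 + 12 R$ ($z{\left(R \right)} = R 12 - 5 = 12 R - 5 = -5 + 12 R$)
$- z{\left(M{\left(6 - 11 \right)} \right)} = - (-5 + 12 \left(- \frac{14}{3} + \frac{5}{6 - 11}\right)) = - (-5 + 12 \left(- \frac{14}{3} + \frac{5}{-5}\right)) = - (-5 + 12 \left(- \frac{14}{3} + 5 \left(- \frac{1}{5}\right)\right)) = - (-5 + 12 \left(- \frac{14}{3} - 1\right)) = - (-5 + 12 \left(- \frac{17}{3}\right)) = - (-5 - 68) = \left(-1\right) \left(-73\right) = 73$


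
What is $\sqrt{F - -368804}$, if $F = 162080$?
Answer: $2 \sqrt{132721} \approx 728.62$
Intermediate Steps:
$\sqrt{F - -368804} = \sqrt{162080 - -368804} = \sqrt{162080 + 368804} = \sqrt{530884} = 2 \sqrt{132721}$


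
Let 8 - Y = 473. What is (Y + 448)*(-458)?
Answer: 7786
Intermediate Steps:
Y = -465 (Y = 8 - 1*473 = 8 - 473 = -465)
(Y + 448)*(-458) = (-465 + 448)*(-458) = -17*(-458) = 7786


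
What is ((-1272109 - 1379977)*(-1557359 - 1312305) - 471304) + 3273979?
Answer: 7610598521779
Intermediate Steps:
((-1272109 - 1379977)*(-1557359 - 1312305) - 471304) + 3273979 = (-2652086*(-2869664) - 471304) + 3273979 = (7610595719104 - 471304) + 3273979 = 7610595247800 + 3273979 = 7610598521779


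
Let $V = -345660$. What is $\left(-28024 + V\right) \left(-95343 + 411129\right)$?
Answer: $-118004175624$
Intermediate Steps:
$\left(-28024 + V\right) \left(-95343 + 411129\right) = \left(-28024 - 345660\right) \left(-95343 + 411129\right) = \left(-373684\right) 315786 = -118004175624$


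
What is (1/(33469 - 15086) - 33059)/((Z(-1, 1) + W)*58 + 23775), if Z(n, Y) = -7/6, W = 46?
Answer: -911585394/727286629 ≈ -1.2534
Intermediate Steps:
Z(n, Y) = -7/6 (Z(n, Y) = -7*⅙ = -7/6)
(1/(33469 - 15086) - 33059)/((Z(-1, 1) + W)*58 + 23775) = (1/(33469 - 15086) - 33059)/((-7/6 + 46)*58 + 23775) = (1/18383 - 33059)/((269/6)*58 + 23775) = (1/18383 - 33059)/(7801/3 + 23775) = -607723596/(18383*79126/3) = -607723596/18383*3/79126 = -911585394/727286629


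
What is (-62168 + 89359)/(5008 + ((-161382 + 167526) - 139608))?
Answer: -27191/128456 ≈ -0.21168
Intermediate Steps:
(-62168 + 89359)/(5008 + ((-161382 + 167526) - 139608)) = 27191/(5008 + (6144 - 139608)) = 27191/(5008 - 133464) = 27191/(-128456) = 27191*(-1/128456) = -27191/128456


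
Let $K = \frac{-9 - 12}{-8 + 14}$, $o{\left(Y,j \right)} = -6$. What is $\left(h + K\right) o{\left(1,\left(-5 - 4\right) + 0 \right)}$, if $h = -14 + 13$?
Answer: $27$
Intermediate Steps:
$h = -1$
$K = - \frac{7}{2}$ ($K = - \frac{21}{6} = \left(-21\right) \frac{1}{6} = - \frac{7}{2} \approx -3.5$)
$\left(h + K\right) o{\left(1,\left(-5 - 4\right) + 0 \right)} = \left(-1 - \frac{7}{2}\right) \left(-6\right) = \left(- \frac{9}{2}\right) \left(-6\right) = 27$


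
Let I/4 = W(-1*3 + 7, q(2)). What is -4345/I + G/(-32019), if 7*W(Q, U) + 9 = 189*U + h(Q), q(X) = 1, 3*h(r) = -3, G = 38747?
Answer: -1001600737/22925604 ≈ -43.689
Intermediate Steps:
h(r) = -1 (h(r) = (⅓)*(-3) = -1)
W(Q, U) = -10/7 + 27*U (W(Q, U) = -9/7 + (189*U - 1)/7 = -9/7 + (-1 + 189*U)/7 = -9/7 + (-⅐ + 27*U) = -10/7 + 27*U)
I = 716/7 (I = 4*(-10/7 + 27*1) = 4*(-10/7 + 27) = 4*(179/7) = 716/7 ≈ 102.29)
-4345/I + G/(-32019) = -4345/716/7 + 38747/(-32019) = -4345*7/716 + 38747*(-1/32019) = -30415/716 - 38747/32019 = -1001600737/22925604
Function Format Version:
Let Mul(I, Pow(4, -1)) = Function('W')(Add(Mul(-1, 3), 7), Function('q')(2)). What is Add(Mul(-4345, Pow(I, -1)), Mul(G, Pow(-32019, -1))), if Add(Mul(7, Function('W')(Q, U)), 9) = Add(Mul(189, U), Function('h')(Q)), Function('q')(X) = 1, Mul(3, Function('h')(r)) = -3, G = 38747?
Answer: Rational(-1001600737, 22925604) ≈ -43.689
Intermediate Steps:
Function('h')(r) = -1 (Function('h')(r) = Mul(Rational(1, 3), -3) = -1)
Function('W')(Q, U) = Add(Rational(-10, 7), Mul(27, U)) (Function('W')(Q, U) = Add(Rational(-9, 7), Mul(Rational(1, 7), Add(Mul(189, U), -1))) = Add(Rational(-9, 7), Mul(Rational(1, 7), Add(-1, Mul(189, U)))) = Add(Rational(-9, 7), Add(Rational(-1, 7), Mul(27, U))) = Add(Rational(-10, 7), Mul(27, U)))
I = Rational(716, 7) (I = Mul(4, Add(Rational(-10, 7), Mul(27, 1))) = Mul(4, Add(Rational(-10, 7), 27)) = Mul(4, Rational(179, 7)) = Rational(716, 7) ≈ 102.29)
Add(Mul(-4345, Pow(I, -1)), Mul(G, Pow(-32019, -1))) = Add(Mul(-4345, Pow(Rational(716, 7), -1)), Mul(38747, Pow(-32019, -1))) = Add(Mul(-4345, Rational(7, 716)), Mul(38747, Rational(-1, 32019))) = Add(Rational(-30415, 716), Rational(-38747, 32019)) = Rational(-1001600737, 22925604)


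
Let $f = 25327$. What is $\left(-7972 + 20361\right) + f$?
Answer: $37716$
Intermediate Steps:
$\left(-7972 + 20361\right) + f = \left(-7972 + 20361\right) + 25327 = 12389 + 25327 = 37716$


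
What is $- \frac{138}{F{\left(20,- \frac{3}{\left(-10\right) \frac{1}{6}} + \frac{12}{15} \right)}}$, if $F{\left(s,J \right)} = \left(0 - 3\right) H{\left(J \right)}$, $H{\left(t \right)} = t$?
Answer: $\frac{230}{13} \approx 17.692$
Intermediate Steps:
$F{\left(s,J \right)} = - 3 J$ ($F{\left(s,J \right)} = \left(0 - 3\right) J = - 3 J$)
$- \frac{138}{F{\left(20,- \frac{3}{\left(-10\right) \frac{1}{6}} + \frac{12}{15} \right)}} = - \frac{138}{\left(-3\right) \left(- \frac{3}{\left(-10\right) \frac{1}{6}} + \frac{12}{15}\right)} = - \frac{138}{\left(-3\right) \left(- \frac{3}{\left(-10\right) \frac{1}{6}} + 12 \cdot \frac{1}{15}\right)} = - \frac{138}{\left(-3\right) \left(- \frac{3}{- \frac{5}{3}} + \frac{4}{5}\right)} = - \frac{138}{\left(-3\right) \left(\left(-3\right) \left(- \frac{3}{5}\right) + \frac{4}{5}\right)} = - \frac{138}{\left(-3\right) \left(\frac{9}{5} + \frac{4}{5}\right)} = - \frac{138}{\left(-3\right) \frac{13}{5}} = - \frac{138}{- \frac{39}{5}} = \left(-138\right) \left(- \frac{5}{39}\right) = \frac{230}{13}$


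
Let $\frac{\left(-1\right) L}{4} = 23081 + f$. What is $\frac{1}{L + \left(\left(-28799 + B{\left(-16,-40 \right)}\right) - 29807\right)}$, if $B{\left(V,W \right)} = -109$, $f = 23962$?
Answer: $- \frac{1}{246887} \approx -4.0504 \cdot 10^{-6}$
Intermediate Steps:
$L = -188172$ ($L = - 4 \left(23081 + 23962\right) = \left(-4\right) 47043 = -188172$)
$\frac{1}{L + \left(\left(-28799 + B{\left(-16,-40 \right)}\right) - 29807\right)} = \frac{1}{-188172 - 58715} = \frac{1}{-246887} = - \frac{1}{246887}$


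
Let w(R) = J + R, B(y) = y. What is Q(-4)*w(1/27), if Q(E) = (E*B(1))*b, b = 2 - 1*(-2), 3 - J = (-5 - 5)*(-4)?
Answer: 15968/27 ≈ 591.41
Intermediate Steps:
J = -37 (J = 3 - (-5 - 5)*(-4) = 3 - (-10)*(-4) = 3 - 1*40 = 3 - 40 = -37)
w(R) = -37 + R
b = 4 (b = 2 + 2 = 4)
Q(E) = 4*E (Q(E) = (E*1)*4 = E*4 = 4*E)
Q(-4)*w(1/27) = (4*(-4))*(-37 + 1/27) = -16*(-37 + 1*(1/27)) = -16*(-37 + 1/27) = -16*(-998/27) = 15968/27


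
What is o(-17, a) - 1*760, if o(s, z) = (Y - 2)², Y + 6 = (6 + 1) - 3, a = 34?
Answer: -744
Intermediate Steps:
Y = -2 (Y = -6 + ((6 + 1) - 3) = -6 + (7 - 3) = -6 + 4 = -2)
o(s, z) = 16 (o(s, z) = (-2 - 2)² = (-4)² = 16)
o(-17, a) - 1*760 = 16 - 1*760 = 16 - 760 = -744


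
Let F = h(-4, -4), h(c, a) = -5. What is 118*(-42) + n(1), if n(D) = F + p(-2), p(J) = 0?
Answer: -4961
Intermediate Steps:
F = -5
n(D) = -5 (n(D) = -5 + 0 = -5)
118*(-42) + n(1) = 118*(-42) - 5 = -4956 - 5 = -4961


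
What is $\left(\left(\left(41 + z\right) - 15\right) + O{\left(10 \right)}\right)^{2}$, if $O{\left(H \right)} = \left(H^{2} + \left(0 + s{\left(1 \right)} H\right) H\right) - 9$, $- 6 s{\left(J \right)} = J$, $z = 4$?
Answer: $\frac{97969}{9} \approx 10885.0$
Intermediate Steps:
$s{\left(J \right)} = - \frac{J}{6}$
$O{\left(H \right)} = -9 + \frac{5 H^{2}}{6}$ ($O{\left(H \right)} = \left(H^{2} + \left(0 + \left(- \frac{1}{6}\right) 1 H\right) H\right) - 9 = \left(H^{2} + \left(0 - \frac{H}{6}\right) H\right) - 9 = \left(H^{2} + - \frac{H}{6} H\right) - 9 = \left(H^{2} - \frac{H^{2}}{6}\right) - 9 = \frac{5 H^{2}}{6} - 9 = -9 + \frac{5 H^{2}}{6}$)
$\left(\left(\left(41 + z\right) - 15\right) + O{\left(10 \right)}\right)^{2} = \left(\left(\left(41 + 4\right) - 15\right) - \left(9 - \frac{5 \cdot 10^{2}}{6}\right)\right)^{2} = \left(\left(45 - 15\right) + \left(-9 + \frac{5}{6} \cdot 100\right)\right)^{2} = \left(30 + \left(-9 + \frac{250}{3}\right)\right)^{2} = \left(30 + \frac{223}{3}\right)^{2} = \left(\frac{313}{3}\right)^{2} = \frac{97969}{9}$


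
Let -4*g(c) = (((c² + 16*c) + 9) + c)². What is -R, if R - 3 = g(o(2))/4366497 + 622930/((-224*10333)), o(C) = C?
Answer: -1971334061645/721904216016 ≈ -2.7307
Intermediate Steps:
g(c) = -(9 + c² + 17*c)²/4 (g(c) = -(((c² + 16*c) + 9) + c)²/4 = -((9 + c² + 16*c) + c)²/4 = -(9 + c² + 17*c)²/4)
R = 1971334061645/721904216016 (R = 3 + (-(9 + 2² + 17*2)²/4/4366497 + 622930/((-224*10333))) = 3 + (-(9 + 4 + 34)²/4*(1/4366497) + 622930/(-2314592)) = 3 + (-¼*47²*(1/4366497) + 622930*(-1/2314592)) = 3 + (-¼*2209*(1/4366497) - 44495/165328) = 3 + (-2209/4*1/4366497 - 44495/165328) = 3 + (-2209/17465988 - 44495/165328) = 3 - 194378586403/721904216016 = 1971334061645/721904216016 ≈ 2.7307)
-R = -1*1971334061645/721904216016 = -1971334061645/721904216016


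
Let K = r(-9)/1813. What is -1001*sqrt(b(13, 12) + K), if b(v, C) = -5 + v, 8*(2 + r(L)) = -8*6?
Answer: -572*sqrt(33522)/37 ≈ -2830.5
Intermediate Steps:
r(L) = -8 (r(L) = -2 + (-8*6)/8 = -2 + (1/8)*(-48) = -2 - 6 = -8)
K = -8/1813 ≈ -0.0044126
-1001*sqrt(b(13, 12) + K) = -1001*sqrt((-5 + 13) - 8/1813) = -1001*sqrt(8 - 8/1813) = -572*sqrt(33522)/37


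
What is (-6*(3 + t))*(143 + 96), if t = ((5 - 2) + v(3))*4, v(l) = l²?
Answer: -73134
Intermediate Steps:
t = 48 (t = ((5 - 2) + 3²)*4 = (3 + 9)*4 = 12*4 = 48)
(-6*(3 + t))*(143 + 96) = (-6*(3 + 48))*(143 + 96) = -6*51*239 = -306*239 = -73134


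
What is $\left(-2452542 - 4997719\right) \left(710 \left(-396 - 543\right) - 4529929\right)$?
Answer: $38716167867559$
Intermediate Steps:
$\left(-2452542 - 4997719\right) \left(710 \left(-396 - 543\right) - 4529929\right) = - 7450261 \left(710 \left(-939\right) - 4529929\right) = - 7450261 \left(-666690 - 4529929\right) = \left(-7450261\right) \left(-5196619\right) = 38716167867559$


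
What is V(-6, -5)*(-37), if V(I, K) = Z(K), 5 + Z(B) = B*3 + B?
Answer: 925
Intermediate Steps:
Z(B) = -5 + 4*B (Z(B) = -5 + (B*3 + B) = -5 + (3*B + B) = -5 + 4*B)
V(I, K) = -5 + 4*K
V(-6, -5)*(-37) = (-5 + 4*(-5))*(-37) = (-5 - 20)*(-37) = -25*(-37) = 925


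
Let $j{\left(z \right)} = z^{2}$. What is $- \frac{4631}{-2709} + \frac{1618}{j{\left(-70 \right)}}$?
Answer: $\frac{1933933}{948150} \approx 2.0397$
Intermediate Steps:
$- \frac{4631}{-2709} + \frac{1618}{j{\left(-70 \right)}} = - \frac{4631}{-2709} + \frac{1618}{\left(-70\right)^{2}} = \left(-4631\right) \left(- \frac{1}{2709}\right) + \frac{1618}{4900} = \frac{4631}{2709} + 1618 \cdot \frac{1}{4900} = \frac{4631}{2709} + \frac{809}{2450} = \frac{1933933}{948150}$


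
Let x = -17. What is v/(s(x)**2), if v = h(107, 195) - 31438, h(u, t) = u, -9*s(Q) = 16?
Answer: -2537811/256 ≈ -9913.3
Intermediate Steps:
s(Q) = -16/9 (s(Q) = -1/9*16 = -16/9)
v = -31331 (v = 107 - 31438 = -31331)
v/(s(x)**2) = -31331/((-16/9)**2) = -31331/256/81 = -31331*81/256 = -2537811/256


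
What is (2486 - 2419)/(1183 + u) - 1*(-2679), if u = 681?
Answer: 4993723/1864 ≈ 2679.0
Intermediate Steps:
(2486 - 2419)/(1183 + u) - 1*(-2679) = (2486 - 2419)/(1183 + 681) - 1*(-2679) = 67/1864 + 2679 = 4993723/1864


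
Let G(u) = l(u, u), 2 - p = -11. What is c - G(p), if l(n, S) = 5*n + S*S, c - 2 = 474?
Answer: 242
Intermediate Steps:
c = 476 (c = 2 + 474 = 476)
p = 13 (p = 2 - 1*(-11) = 2 + 11 = 13)
l(n, S) = S**2 + 5*n (l(n, S) = 5*n + S**2 = S**2 + 5*n)
G(u) = u**2 + 5*u
c - G(p) = 476 - 13*(5 + 13) = 476 - 13*18 = 476 - 1*234 = 476 - 234 = 242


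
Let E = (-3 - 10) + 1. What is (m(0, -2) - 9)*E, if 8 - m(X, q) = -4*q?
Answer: 108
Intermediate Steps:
m(X, q) = 8 + 4*q (m(X, q) = 8 - (-4)*q = 8 + 4*q)
E = -12 (E = -13 + 1 = -12)
(m(0, -2) - 9)*E = ((8 + 4*(-2)) - 9)*(-12) = ((8 - 8) - 9)*(-12) = (0 - 9)*(-12) = -9*(-12) = 108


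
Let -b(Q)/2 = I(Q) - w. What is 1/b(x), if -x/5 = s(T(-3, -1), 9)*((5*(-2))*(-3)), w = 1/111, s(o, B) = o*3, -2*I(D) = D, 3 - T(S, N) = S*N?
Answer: 111/2 ≈ 55.500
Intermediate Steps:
T(S, N) = 3 - N*S (T(S, N) = 3 - S*N = 3 - N*S)
I(D) = -D/2
s(o, B) = 3*o
w = 1/111 ≈ 0.0090090
x = 0 (x = -5*3*(3 - 1*(-1)*(-3))*(5*(-2))*(-3) = -5*3*(3 - 3)*(-10*(-3)) = -5*3*0*30 = -0*30 = -5*0 = 0)
b(Q) = 2/111 + Q (b(Q) = -2*(-Q/2 - 1*1/111) = -2*(-Q/2 - 1/111) = -2*(-1/111 - Q/2) = 2/111 + Q)
1/b(x) = 1/(2/111 + 0) = 1/(2/111) = 111/2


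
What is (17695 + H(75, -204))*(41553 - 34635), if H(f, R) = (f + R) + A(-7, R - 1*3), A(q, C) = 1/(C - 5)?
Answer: 12881284869/106 ≈ 1.2152e+8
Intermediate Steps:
A(q, C) = 1/(-5 + C)
H(f, R) = R + f + 1/(-8 + R) (H(f, R) = (f + R) + 1/(-5 + (R - 1*3)) = (R + f) + 1/(-5 + (R - 3)) = (R + f) + 1/(-5 + (-3 + R)) = (R + f) + 1/(-8 + R) = R + f + 1/(-8 + R))
(17695 + H(75, -204))*(41553 - 34635) = (17695 + (1 + (-8 - 204)*(-204 + 75))/(-8 - 204))*(41553 - 34635) = (17695 + (1 - 212*(-129))/(-212))*6918 = (17695 - (1 + 27348)/212)*6918 = (17695 - 1/212*27349)*6918 = (17695 - 27349/212)*6918 = (3723991/212)*6918 = 12881284869/106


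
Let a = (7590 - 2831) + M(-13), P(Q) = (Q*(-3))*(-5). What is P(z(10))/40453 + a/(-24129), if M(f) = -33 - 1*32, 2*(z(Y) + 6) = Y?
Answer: -27178331/139441491 ≈ -0.19491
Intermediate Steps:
z(Y) = -6 + Y/2
P(Q) = 15*Q (P(Q) = -3*Q*(-5) = 15*Q)
M(f) = -65 (M(f) = -33 - 32 = -65)
a = 4694 (a = (7590 - 2831) - 65 = 4759 - 65 = 4694)
P(z(10))/40453 + a/(-24129) = (15*(-6 + (1/2)*10))/40453 + 4694/(-24129) = (15*(-6 + 5))*(1/40453) + 4694*(-1/24129) = (15*(-1))*(1/40453) - 4694/24129 = -15*1/40453 - 4694/24129 = -15/40453 - 4694/24129 = -27178331/139441491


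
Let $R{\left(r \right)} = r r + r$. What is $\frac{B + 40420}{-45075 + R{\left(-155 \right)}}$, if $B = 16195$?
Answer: $- \frac{11323}{4241} \approx -2.6699$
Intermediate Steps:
$R{\left(r \right)} = r + r^{2}$ ($R{\left(r \right)} = r^{2} + r = r + r^{2}$)
$\frac{B + 40420}{-45075 + R{\left(-155 \right)}} = \frac{16195 + 40420}{-45075 - 155 \left(1 - 155\right)} = \frac{56615}{-45075 - -23870} = \frac{56615}{-45075 + 23870} = \frac{56615}{-21205} = 56615 \left(- \frac{1}{21205}\right) = - \frac{11323}{4241}$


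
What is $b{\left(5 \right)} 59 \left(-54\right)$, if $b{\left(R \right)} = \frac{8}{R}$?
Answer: $- \frac{25488}{5} \approx -5097.6$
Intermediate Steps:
$b{\left(5 \right)} 59 \left(-54\right) = \frac{8}{5} \cdot 59 \left(-54\right) = \frac{472}{5} \left(-54\right) = - \frac{25488}{5}$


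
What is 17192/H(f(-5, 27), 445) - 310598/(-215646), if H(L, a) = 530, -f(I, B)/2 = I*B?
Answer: 968000743/28573095 ≈ 33.878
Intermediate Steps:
f(I, B) = -2*B*I (f(I, B) = -2*I*B = -2*B*I)
17192/H(f(-5, 27), 445) - 310598/(-215646) = 17192/530 - 310598/(-215646) = 17192*(1/530) - 310598*(-1/215646) = 8596/265 + 155299/107823 = 968000743/28573095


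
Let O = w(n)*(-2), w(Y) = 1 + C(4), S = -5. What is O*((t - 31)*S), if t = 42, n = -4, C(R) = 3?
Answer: 440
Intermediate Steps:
w(Y) = 4 (w(Y) = 1 + 3 = 4)
O = -8 (O = 4*(-2) = -8)
O*((t - 31)*S) = -8*(42 - 31)*(-5) = -88*(-5) = -8*(-55) = 440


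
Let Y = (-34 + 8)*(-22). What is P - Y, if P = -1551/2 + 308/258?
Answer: -347347/258 ≈ -1346.3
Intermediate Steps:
P = -199771/258 (P = -1551*1/2 + 308*(1/258) = -1551/2 + 154/129 = -199771/258 ≈ -774.31)
Y = 572 (Y = -26*(-22) = 572)
P - Y = -199771/258 - 1*572 = -199771/258 - 572 = -347347/258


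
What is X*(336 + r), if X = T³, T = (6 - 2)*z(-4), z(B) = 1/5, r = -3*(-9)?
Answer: 23232/125 ≈ 185.86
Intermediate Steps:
r = 27
z(B) = ⅕
T = ⅘ (T = (6 - 2)*(⅕) = 4*(⅕) = ⅘ ≈ 0.80000)
X = 64/125 (X = (⅘)³ = 64/125 ≈ 0.51200)
X*(336 + r) = 64*(336 + 27)/125 = (64/125)*363 = 23232/125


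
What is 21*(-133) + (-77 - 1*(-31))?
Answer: -2839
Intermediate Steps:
21*(-133) + (-77 - 1*(-31)) = -2793 + (-77 + 31) = -2793 - 46 = -2839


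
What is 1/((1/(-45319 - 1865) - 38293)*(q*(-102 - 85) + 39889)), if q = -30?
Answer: -47184/82208362724587 ≈ -5.7396e-10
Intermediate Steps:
1/((1/(-45319 - 1865) - 38293)*(q*(-102 - 85) + 39889)) = 1/((1/(-45319 - 1865) - 38293)*(-30*(-102 - 85) + 39889)) = 1/((1/(-47184) - 38293)*(-30*(-187) + 39889)) = 1/((-1/47184 - 38293)*(5610 + 39889)) = 1/(-1806816913/47184*45499) = 1/(-82208362724587/47184) = -47184/82208362724587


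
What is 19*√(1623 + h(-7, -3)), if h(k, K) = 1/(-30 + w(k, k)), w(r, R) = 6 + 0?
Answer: 19*√233706/12 ≈ 765.43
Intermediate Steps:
w(r, R) = 6
h(k, K) = -1/24 (h(k, K) = 1/(-30 + 6) = 1/(-24) = -1/24)
19*√(1623 + h(-7, -3)) = 19*√(1623 - 1/24) = 19*√(38951/24) = 19*(√233706/12) = 19*√233706/12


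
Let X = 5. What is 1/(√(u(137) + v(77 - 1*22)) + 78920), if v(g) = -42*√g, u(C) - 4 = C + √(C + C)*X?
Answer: 1/(78920 + √(141 - 42*√55 + 5*√274)) ≈ 1.2671e-5 - 1.5e-9*I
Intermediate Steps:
u(C) = 4 + C + 5*√2*√C (u(C) = 4 + (C + √(C + C)*5) = 4 + (C + √(2*C)*5) = 4 + (C + (√2*√C)*5) = 4 + (C + 5*√2*√C) = 4 + C + 5*√2*√C)
1/(√(u(137) + v(77 - 1*22)) + 78920) = 1/(√((4 + 137 + 5*√2*√137) - 42*√(77 - 1*22)) + 78920) = 1/(√((4 + 137 + 5*√274) - 42*√(77 - 22)) + 78920) = 1/(√((141 + 5*√274) - 42*√55) + 78920) = 1/(√(141 - 42*√55 + 5*√274) + 78920) = 1/(78920 + √(141 - 42*√55 + 5*√274))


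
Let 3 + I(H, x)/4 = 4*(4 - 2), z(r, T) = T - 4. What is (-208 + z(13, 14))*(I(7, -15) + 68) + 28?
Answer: -17396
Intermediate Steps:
z(r, T) = -4 + T
I(H, x) = 20 (I(H, x) = -12 + 4*(4*(4 - 2)) = -12 + 4*(4*2) = -12 + 4*8 = -12 + 32 = 20)
(-208 + z(13, 14))*(I(7, -15) + 68) + 28 = (-208 + (-4 + 14))*(20 + 68) + 28 = (-208 + 10)*88 + 28 = -198*88 + 28 = -17424 + 28 = -17396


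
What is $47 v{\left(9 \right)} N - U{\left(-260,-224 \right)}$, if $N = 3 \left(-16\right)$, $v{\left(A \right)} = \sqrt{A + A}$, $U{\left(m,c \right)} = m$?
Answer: $260 - 6768 \sqrt{2} \approx -9311.4$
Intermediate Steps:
$v{\left(A \right)} = \sqrt{2} \sqrt{A}$ ($v{\left(A \right)} = \sqrt{2 A} = \sqrt{2} \sqrt{A}$)
$N = -48$
$47 v{\left(9 \right)} N - U{\left(-260,-224 \right)} = 47 \sqrt{2} \sqrt{9} \left(-48\right) - -260 = 47 \sqrt{2} \cdot 3 \left(-48\right) + 260 = 47 \cdot 3 \sqrt{2} \left(-48\right) + 260 = 141 \sqrt{2} \left(-48\right) + 260 = - 6768 \sqrt{2} + 260 = 260 - 6768 \sqrt{2}$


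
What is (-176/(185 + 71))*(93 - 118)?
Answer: 275/16 ≈ 17.188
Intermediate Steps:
(-176/(185 + 71))*(93 - 118) = -176/256*(-25) = -176*1/256*(-25) = -11/16*(-25) = 275/16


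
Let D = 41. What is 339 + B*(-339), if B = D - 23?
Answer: -5763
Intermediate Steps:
B = 18 (B = 41 - 23 = 18)
339 + B*(-339) = 339 + 18*(-339) = 339 - 6102 = -5763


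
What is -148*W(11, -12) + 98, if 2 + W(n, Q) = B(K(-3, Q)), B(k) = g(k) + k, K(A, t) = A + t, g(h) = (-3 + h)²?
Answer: -45338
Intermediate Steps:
B(k) = k + (-3 + k)² (B(k) = (-3 + k)² + k = k + (-3 + k)²)
W(n, Q) = -5 + Q + (-6 + Q)² (W(n, Q) = -2 + ((-3 + Q) + (-3 + (-3 + Q))²) = -2 + ((-3 + Q) + (-6 + Q)²) = -2 + (-3 + Q + (-6 + Q)²) = -5 + Q + (-6 + Q)²)
-148*W(11, -12) + 98 = -148*(-5 - 12 + (-6 - 12)²) + 98 = -148*(-5 - 12 + (-18)²) + 98 = -148*(-5 - 12 + 324) + 98 = -148*307 + 98 = -45436 + 98 = -45338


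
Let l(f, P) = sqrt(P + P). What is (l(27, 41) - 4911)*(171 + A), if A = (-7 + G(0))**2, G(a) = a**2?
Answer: -1080420 + 220*sqrt(82) ≈ -1.0784e+6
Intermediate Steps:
l(f, P) = sqrt(2)*sqrt(P) (l(f, P) = sqrt(2*P) = sqrt(2)*sqrt(P))
A = 49 (A = (-7 + 0**2)**2 = (-7 + 0)**2 = (-7)**2 = 49)
(l(27, 41) - 4911)*(171 + A) = (sqrt(2)*sqrt(41) - 4911)*(171 + 49) = (sqrt(82) - 4911)*220 = (-4911 + sqrt(82))*220 = -1080420 + 220*sqrt(82)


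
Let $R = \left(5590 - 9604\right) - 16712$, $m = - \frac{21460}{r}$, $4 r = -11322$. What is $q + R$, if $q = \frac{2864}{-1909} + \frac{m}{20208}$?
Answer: $- \frac{15292469636639}{737786502} \approx -20728.0$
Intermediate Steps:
$r = - \frac{5661}{2}$ ($r = \frac{1}{4} \left(-11322\right) = - \frac{5661}{2} \approx -2830.5$)
$m = \frac{1160}{153}$ ($m = - \frac{21460}{- \frac{5661}{2}} = \left(-21460\right) \left(- \frac{2}{5661}\right) = \frac{1160}{153} \approx 7.5817$)
$R = -20726$ ($R = \left(5590 - 9604\right) - 16712 = -4014 - 16712 = -20726$)
$q = - \frac{1106596187}{737786502}$ ($q = \frac{2864}{-1909} + \frac{1160}{153 \cdot 20208} = 2864 \left(- \frac{1}{1909}\right) + \frac{1160}{153} \cdot \frac{1}{20208} = - \frac{2864}{1909} + \frac{145}{386478} = - \frac{1106596187}{737786502} \approx -1.4999$)
$q + R = - \frac{1106596187}{737786502} - 20726 = - \frac{15292469636639}{737786502}$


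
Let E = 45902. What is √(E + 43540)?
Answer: 3*√9938 ≈ 299.07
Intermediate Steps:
√(E + 43540) = √(45902 + 43540) = √89442 = 3*√9938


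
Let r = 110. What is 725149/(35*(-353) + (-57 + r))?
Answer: -725149/12302 ≈ -58.946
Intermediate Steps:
725149/(35*(-353) + (-57 + r)) = 725149/(35*(-353) + (-57 + 110)) = 725149/(-12355 + 53) = 725149/(-12302) = 725149*(-1/12302) = -725149/12302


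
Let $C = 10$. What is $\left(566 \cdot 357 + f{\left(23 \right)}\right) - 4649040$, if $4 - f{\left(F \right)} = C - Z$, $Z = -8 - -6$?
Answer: $-4446986$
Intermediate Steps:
$Z = -2$ ($Z = -8 + 6 = -2$)
$f{\left(F \right)} = -8$ ($f{\left(F \right)} = 4 - \left(10 - -2\right) = 4 - \left(10 + 2\right) = 4 - 12 = -8$)
$\left(566 \cdot 357 + f{\left(23 \right)}\right) - 4649040 = \left(566 \cdot 357 - 8\right) - 4649040 = \left(202062 - 8\right) - 4649040 = 202054 - 4649040 = -4446986$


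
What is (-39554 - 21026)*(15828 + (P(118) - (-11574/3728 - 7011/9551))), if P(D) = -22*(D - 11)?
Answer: -15596543591005/19102 ≈ -8.1649e+8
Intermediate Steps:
P(D) = 242 - 22*D (P(D) = -22*(-11 + D) = 242 - 22*D)
(-39554 - 21026)*(15828 + (P(118) - (-11574/3728 - 7011/9551))) = (-39554 - 21026)*(15828 + ((242 - 22*118) - (-11574/3728 - 7011/9551))) = -60580*(15828 + ((242 - 2596) - (-11574*1/3728 - 7011*1/9551))) = -60580*(15828 + (-2354 - (-5787/1864 - 7011/9551))) = -60580*(15828 + (-2354 - 1*(-68340141/17803064))) = -60580*(15828 + (-2354 + 68340141/17803064)) = -60580*(15828 - 41840072515/17803064) = -60580*239946824477/17803064 = -15596543591005/19102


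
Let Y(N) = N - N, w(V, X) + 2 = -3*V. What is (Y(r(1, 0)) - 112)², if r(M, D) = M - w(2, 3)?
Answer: 12544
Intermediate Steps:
w(V, X) = -2 - 3*V
r(M, D) = 8 + M (r(M, D) = M - (-2 - 3*2) = M - (-2 - 6) = M - 1*(-8) = M + 8 = 8 + M)
Y(N) = 0
(Y(r(1, 0)) - 112)² = (0 - 112)² = (-112)² = 12544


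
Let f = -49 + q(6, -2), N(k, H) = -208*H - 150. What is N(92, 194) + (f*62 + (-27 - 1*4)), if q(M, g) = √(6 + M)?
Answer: -43571 + 124*√3 ≈ -43356.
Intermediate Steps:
N(k, H) = -150 - 208*H
f = -49 + 2*√3 (f = -49 + √(6 + 6) = -49 + √12 = -49 + 2*√3 ≈ -45.536)
N(92, 194) + (f*62 + (-27 - 1*4)) = (-150 - 208*194) + ((-49 + 2*√3)*62 + (-27 - 1*4)) = (-150 - 40352) + ((-3038 + 124*√3) + (-27 - 4)) = -40502 + ((-3038 + 124*√3) - 31) = -40502 + (-3069 + 124*√3) = -43571 + 124*√3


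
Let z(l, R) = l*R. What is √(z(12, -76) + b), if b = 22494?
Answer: 3*√2398 ≈ 146.91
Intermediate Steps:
z(l, R) = R*l
√(z(12, -76) + b) = √(-76*12 + 22494) = √(-912 + 22494) = √21582 = 3*√2398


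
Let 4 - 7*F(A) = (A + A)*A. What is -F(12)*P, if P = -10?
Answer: -2840/7 ≈ -405.71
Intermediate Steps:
F(A) = 4/7 - 2*A²/7 (F(A) = 4/7 - (A + A)*A/7 = 4/7 - 2*A*A/7 = 4/7 - 2*A²/7)
-F(12)*P = -(4/7 - 2/7*12²)*(-10) = -(4/7 - 2/7*144)*(-10) = -(4/7 - 288/7)*(-10) = -(-284)*(-10)/7 = -1*2840/7 = -2840/7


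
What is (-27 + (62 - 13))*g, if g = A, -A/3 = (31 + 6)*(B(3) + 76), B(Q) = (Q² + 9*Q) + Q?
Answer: -280830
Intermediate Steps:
B(Q) = Q² + 10*Q
A = -12765 (A = -3*(31 + 6)*(3*(10 + 3) + 76) = -111*(3*13 + 76) = -111*(39 + 76) = -111*115 = -3*4255 = -12765)
g = -12765
(-27 + (62 - 13))*g = (-27 + (62 - 13))*(-12765) = (-27 + 49)*(-12765) = 22*(-12765) = -280830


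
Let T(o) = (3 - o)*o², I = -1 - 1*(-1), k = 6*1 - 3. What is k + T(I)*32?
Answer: 3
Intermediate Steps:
k = 3 (k = 6 - 3 = 3)
I = 0 (I = -1 + 1 = 0)
T(o) = o²*(3 - o)
k + T(I)*32 = 3 + (0²*(3 - 1*0))*32 = 3 + (0*(3 + 0))*32 = 3 + (0*3)*32 = 3 + 0*32 = 3 + 0 = 3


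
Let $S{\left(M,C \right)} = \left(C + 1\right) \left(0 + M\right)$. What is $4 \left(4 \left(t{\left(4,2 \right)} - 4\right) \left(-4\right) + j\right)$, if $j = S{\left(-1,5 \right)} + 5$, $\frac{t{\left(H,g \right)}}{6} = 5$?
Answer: $-1668$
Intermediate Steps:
$t{\left(H,g \right)} = 30$ ($t{\left(H,g \right)} = 6 \cdot 5 = 30$)
$S{\left(M,C \right)} = M \left(1 + C\right)$ ($S{\left(M,C \right)} = \left(1 + C\right) M = M \left(1 + C\right)$)
$j = -1$ ($j = - (1 + 5) + 5 = \left(-1\right) 6 + 5 = -6 + 5 = -1$)
$4 \left(4 \left(t{\left(4,2 \right)} - 4\right) \left(-4\right) + j\right) = 4 \left(4 \left(30 - 4\right) \left(-4\right) - 1\right) = 4 \left(4 \cdot 26 \left(-4\right) - 1\right) = 4 \left(4 \left(-104\right) - 1\right) = 4 \left(-416 - 1\right) = 4 \left(-417\right) = -1668$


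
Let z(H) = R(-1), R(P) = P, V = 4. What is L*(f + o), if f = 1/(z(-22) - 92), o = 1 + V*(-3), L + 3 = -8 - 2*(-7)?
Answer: -1024/31 ≈ -33.032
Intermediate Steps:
L = 3 (L = -3 + (-8 - 2*(-7)) = -3 + (-8 + 14) = -3 + 6 = 3)
o = -11 (o = 1 + 4*(-3) = 1 - 12 = -11)
z(H) = -1
f = -1/93 (f = 1/(-1 - 92) = 1/(-93) = -1/93 ≈ -0.010753)
L*(f + o) = 3*(-1/93 - 11) = 3*(-1024/93) = -1024/31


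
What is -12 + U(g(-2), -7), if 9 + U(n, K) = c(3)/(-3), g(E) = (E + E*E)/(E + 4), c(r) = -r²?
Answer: -18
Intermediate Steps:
g(E) = (E + E²)/(4 + E)
U(n, K) = -6 (U(n, K) = -9 - 1*3²/(-3) = -9 - 1*9*(-⅓) = -9 - 9*(-⅓) = -9 + 3 = -6)
-12 + U(g(-2), -7) = -12 - 6 = -18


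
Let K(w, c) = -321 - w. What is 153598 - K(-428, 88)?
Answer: 153491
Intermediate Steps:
153598 - K(-428, 88) = 153598 - (-321 - 1*(-428)) = 153598 - (-321 + 428) = 153598 - 1*107 = 153598 - 107 = 153491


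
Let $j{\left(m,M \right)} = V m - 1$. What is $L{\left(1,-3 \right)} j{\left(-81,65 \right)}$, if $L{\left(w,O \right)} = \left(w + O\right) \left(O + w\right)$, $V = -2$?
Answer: $644$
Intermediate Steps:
$L{\left(w,O \right)} = \left(O + w\right)^{2}$ ($L{\left(w,O \right)} = \left(O + w\right) \left(O + w\right) = \left(O + w\right)^{2}$)
$j{\left(m,M \right)} = -1 - 2 m$ ($j{\left(m,M \right)} = - 2 m - 1 = -1 - 2 m$)
$L{\left(1,-3 \right)} j{\left(-81,65 \right)} = \left(-3 + 1\right)^{2} \left(-1 - -162\right) = \left(-2\right)^{2} \left(-1 + 162\right) = 4 \cdot 161 = 644$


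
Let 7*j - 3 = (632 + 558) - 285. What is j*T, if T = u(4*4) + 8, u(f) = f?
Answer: 21792/7 ≈ 3113.1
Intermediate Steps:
T = 24 (T = 4*4 + 8 = 16 + 8 = 24)
j = 908/7 (j = 3/7 + ((632 + 558) - 285)/7 = 3/7 + (1190 - 285)/7 = 3/7 + (1/7)*905 = 3/7 + 905/7 = 908/7 ≈ 129.71)
j*T = (908/7)*24 = 21792/7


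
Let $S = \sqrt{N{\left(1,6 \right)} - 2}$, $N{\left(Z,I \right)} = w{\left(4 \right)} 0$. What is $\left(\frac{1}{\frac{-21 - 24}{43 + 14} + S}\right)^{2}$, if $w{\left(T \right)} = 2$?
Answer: $\frac{361}{\left(15 - 19 i \sqrt{2}\right)^{2}} \approx -0.20006 + 0.32449 i$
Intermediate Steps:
$N{\left(Z,I \right)} = 0$ ($N{\left(Z,I \right)} = 2 \cdot 0 = 0$)
$S = i \sqrt{2}$ ($S = \sqrt{0 - 2} = \sqrt{-2} = i \sqrt{2} \approx 1.4142 i$)
$\left(\frac{1}{\frac{-21 - 24}{43 + 14} + S}\right)^{2} = \left(\frac{1}{\frac{-21 - 24}{43 + 14} + i \sqrt{2}}\right)^{2} = \left(\frac{1}{- \frac{45}{57} + i \sqrt{2}}\right)^{2} = \left(\frac{1}{\left(-45\right) \frac{1}{57} + i \sqrt{2}}\right)^{2} = \left(\frac{1}{- \frac{15}{19} + i \sqrt{2}}\right)^{2} = \frac{1}{\left(- \frac{15}{19} + i \sqrt{2}\right)^{2}}$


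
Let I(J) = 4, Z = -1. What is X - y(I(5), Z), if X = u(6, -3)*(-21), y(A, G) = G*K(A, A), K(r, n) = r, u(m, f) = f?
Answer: 67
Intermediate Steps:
y(A, G) = A*G (y(A, G) = G*A = A*G)
X = 63 (X = -3*(-21) = 63)
X - y(I(5), Z) = 63 - 4*(-1) = 63 - 1*(-4) = 63 + 4 = 67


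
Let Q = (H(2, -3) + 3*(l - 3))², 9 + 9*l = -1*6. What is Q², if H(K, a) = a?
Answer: 83521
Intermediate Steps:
l = -5/3 (l = -1 + (-1*6)/9 = -1 + (⅑)*(-6) = -1 - ⅔ = -5/3 ≈ -1.6667)
Q = 289 (Q = (-3 + 3*(-5/3 - 3))² = (-3 + 3*(-14/3))² = (-3 - 14)² = (-17)² = 289)
Q² = 289² = 83521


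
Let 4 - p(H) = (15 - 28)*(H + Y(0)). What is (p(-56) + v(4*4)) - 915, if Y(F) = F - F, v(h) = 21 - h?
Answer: -1634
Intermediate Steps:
Y(F) = 0
p(H) = 4 + 13*H (p(H) = 4 - (15 - 28)*(H + 0) = 4 - (-13)*H = 4 + 13*H)
(p(-56) + v(4*4)) - 915 = ((4 + 13*(-56)) + (21 - 4*4)) - 915 = ((4 - 728) + (21 - 1*16)) - 915 = (-724 + (21 - 16)) - 915 = (-724 + 5) - 915 = -719 - 915 = -1634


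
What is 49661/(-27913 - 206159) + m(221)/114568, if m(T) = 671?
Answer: -86445299/419018139 ≈ -0.20630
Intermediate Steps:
49661/(-27913 - 206159) + m(221)/114568 = 49661/(-27913 - 206159) + 671/114568 = 49661/(-234072) + 671*(1/114568) = 49661*(-1/234072) + 671/114568 = -49661/234072 + 671/114568 = -86445299/419018139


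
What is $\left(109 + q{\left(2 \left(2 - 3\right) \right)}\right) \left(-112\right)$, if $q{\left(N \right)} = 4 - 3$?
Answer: $-12320$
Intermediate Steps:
$q{\left(N \right)} = 1$ ($q{\left(N \right)} = 4 - 3 = 1$)
$\left(109 + q{\left(2 \left(2 - 3\right) \right)}\right) \left(-112\right) = \left(109 + 1\right) \left(-112\right) = 110 \left(-112\right) = -12320$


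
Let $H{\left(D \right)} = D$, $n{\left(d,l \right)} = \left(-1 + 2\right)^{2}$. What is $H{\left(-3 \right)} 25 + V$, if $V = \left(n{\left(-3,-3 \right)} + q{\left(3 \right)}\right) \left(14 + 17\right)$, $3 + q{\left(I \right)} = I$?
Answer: $-44$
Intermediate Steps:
$n{\left(d,l \right)} = 1$ ($n{\left(d,l \right)} = 1^{2} = 1$)
$q{\left(I \right)} = -3 + I$
$V = 31$ ($V = \left(1 + \left(-3 + 3\right)\right) \left(14 + 17\right) = \left(1 + 0\right) 31 = 1 \cdot 31 = 31$)
$H{\left(-3 \right)} 25 + V = \left(-3\right) 25 + 31 = -75 + 31 = -44$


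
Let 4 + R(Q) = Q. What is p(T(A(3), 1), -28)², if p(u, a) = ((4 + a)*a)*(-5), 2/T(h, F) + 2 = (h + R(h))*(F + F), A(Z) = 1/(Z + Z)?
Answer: 11289600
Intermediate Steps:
R(Q) = -4 + Q
A(Z) = 1/(2*Z)
T(h, F) = 2/(-2 + 2*F*(-4 + 2*h)) (T(h, F) = 2/(-2 + (h + (-4 + h))*(F + F)) = 2/(-2 + (-4 + 2*h)*(2*F)) = 2/(-2 + 2*F*(-4 + 2*h)))
p(u, a) = -5*a*(4 + a) (p(u, a) = (a*(4 + a))*(-5) = -5*a*(4 + a))
p(T(A(3), 1), -28)² = (-5*(-28)*(4 - 28))² = (-5*(-28)*(-24))² = (-3360)² = 11289600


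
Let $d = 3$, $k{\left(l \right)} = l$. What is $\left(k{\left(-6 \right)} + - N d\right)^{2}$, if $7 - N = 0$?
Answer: $729$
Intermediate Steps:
$N = 7$ ($N = 7 - 0 = 7 + 0 = 7$)
$\left(k{\left(-6 \right)} + - N d\right)^{2} = \left(-6 + \left(-1\right) 7 \cdot 3\right)^{2} = \left(-6 - 21\right)^{2} = \left(-27\right)^{2} = 729$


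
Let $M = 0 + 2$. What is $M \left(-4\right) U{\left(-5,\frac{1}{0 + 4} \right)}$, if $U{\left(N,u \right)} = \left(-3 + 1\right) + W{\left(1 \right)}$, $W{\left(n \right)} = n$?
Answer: $8$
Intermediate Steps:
$M = 2$
$U{\left(N,u \right)} = -1$ ($U{\left(N,u \right)} = \left(-3 + 1\right) + 1 = -2 + 1 = -1$)
$M \left(-4\right) U{\left(-5,\frac{1}{0 + 4} \right)} = 2 \left(-4\right) \left(-1\right) = \left(-8\right) \left(-1\right) = 8$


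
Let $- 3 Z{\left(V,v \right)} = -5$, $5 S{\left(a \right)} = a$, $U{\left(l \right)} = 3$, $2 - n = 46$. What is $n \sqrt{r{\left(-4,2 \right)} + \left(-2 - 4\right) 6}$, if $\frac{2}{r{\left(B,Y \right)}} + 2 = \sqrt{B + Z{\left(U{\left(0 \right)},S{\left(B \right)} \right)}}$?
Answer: $- 44 \sqrt{6} \sqrt{- \frac{37 - 6 i \sqrt{21}}{6 - i \sqrt{21}}} \approx -1.7534 + 266.31 i$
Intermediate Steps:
$n = -44$ ($n = 2 - 46 = -44$)
$S{\left(a \right)} = \frac{a}{5}$
$Z{\left(V,v \right)} = \frac{5}{3}$ ($Z{\left(V,v \right)} = \left(- \frac{1}{3}\right) \left(-5\right) = \frac{5}{3}$)
$r{\left(B,Y \right)} = \frac{2}{-2 + \sqrt{\frac{5}{3} + B}}$ ($r{\left(B,Y \right)} = \frac{2}{-2 + \sqrt{B + \frac{5}{3}}} = \frac{2}{-2 + \sqrt{\frac{5}{3} + B}}$)
$n \sqrt{r{\left(-4,2 \right)} + \left(-2 - 4\right) 6} = - 44 \sqrt{\frac{6}{-6 + \sqrt{3} \sqrt{5 + 3 \left(-4\right)}} + \left(-2 - 4\right) 6} = - 44 \sqrt{\frac{6}{-6 + \sqrt{3} \sqrt{5 - 12}} - 36} = - 44 \sqrt{\frac{6}{-6 + \sqrt{3} \sqrt{-7}} - 36} = - 44 \sqrt{\frac{6}{-6 + \sqrt{3} i \sqrt{7}} - 36} = - 44 \sqrt{\frac{6}{-6 + i \sqrt{21}} - 36} = - 44 \sqrt{-36 + \frac{6}{-6 + i \sqrt{21}}}$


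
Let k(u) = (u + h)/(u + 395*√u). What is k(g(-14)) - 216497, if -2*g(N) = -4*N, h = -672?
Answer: -33785005641/156053 + 19750*I*√7/156053 ≈ -2.165e+5 + 0.33485*I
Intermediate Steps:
g(N) = 2*N (g(N) = -(-2)*N = 2*N)
k(u) = (-672 + u)/(u + 395*√u) (k(u) = (u - 672)/(u + 395*√u) = (-672 + u)/(u + 395*√u))
k(g(-14)) - 216497 = (-672 + 2*(-14))/(2*(-14) + 395*√(2*(-14))) - 216497 = (-672 - 28)/(-28 + 395*√(-28)) - 216497 = -700/(-28 + 395*(2*I*√7)) - 216497 = -700/(-28 + 790*I*√7) - 216497 = -216497 - 700/(-28 + 790*I*√7)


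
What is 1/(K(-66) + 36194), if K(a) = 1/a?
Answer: 66/2388803 ≈ 2.7629e-5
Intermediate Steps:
1/(K(-66) + 36194) = 1/(1/(-66) + 36194) = 1/(-1/66 + 36194) = 1/(2388803/66) = 66/2388803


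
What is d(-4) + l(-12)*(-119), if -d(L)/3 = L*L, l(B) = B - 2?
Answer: 1618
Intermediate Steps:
l(B) = -2 + B
d(L) = -3*L**2 (d(L) = -3*L*L = -3*L**2)
d(-4) + l(-12)*(-119) = -3*(-4)**2 + (-2 - 12)*(-119) = -3*16 - 14*(-119) = -48 + 1666 = 1618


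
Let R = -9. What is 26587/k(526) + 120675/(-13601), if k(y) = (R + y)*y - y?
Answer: -32391516013/3691529016 ≈ -8.7746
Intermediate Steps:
k(y) = -y + y*(-9 + y) (k(y) = (-9 + y)*y - y = y*(-9 + y) - y = -y + y*(-9 + y))
26587/k(526) + 120675/(-13601) = 26587/((526*(-10 + 526))) + 120675/(-13601) = 26587/((526*516)) + 120675*(-1/13601) = 26587/271416 - 120675/13601 = -32391516013/3691529016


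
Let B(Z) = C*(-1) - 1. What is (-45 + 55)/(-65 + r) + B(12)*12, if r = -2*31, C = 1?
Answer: -3058/127 ≈ -24.079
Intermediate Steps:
r = -62
B(Z) = -2 (B(Z) = 1*(-1) - 1 = -1 - 1 = -2)
(-45 + 55)/(-65 + r) + B(12)*12 = (-45 + 55)/(-65 - 62) - 2*12 = 10/(-127) - 24 = 10*(-1/127) - 24 = -10/127 - 24 = -3058/127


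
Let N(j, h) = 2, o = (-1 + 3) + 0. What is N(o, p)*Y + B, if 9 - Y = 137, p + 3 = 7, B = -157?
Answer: -413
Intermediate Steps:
p = 4 (p = -3 + 7 = 4)
Y = -128 (Y = 9 - 1*137 = 9 - 137 = -128)
o = 2 (o = 2 + 0 = 2)
N(o, p)*Y + B = 2*(-128) - 157 = -256 - 157 = -413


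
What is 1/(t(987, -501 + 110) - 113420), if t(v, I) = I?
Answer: -1/113811 ≈ -8.7865e-6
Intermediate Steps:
1/(t(987, -501 + 110) - 113420) = 1/((-501 + 110) - 113420) = 1/(-391 - 113420) = 1/(-113811) = -1/113811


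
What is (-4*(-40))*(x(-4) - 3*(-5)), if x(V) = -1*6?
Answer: 1440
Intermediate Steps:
x(V) = -6
(-4*(-40))*(x(-4) - 3*(-5)) = (-4*(-40))*(-6 - 3*(-5)) = 160*(-6 + 15) = 160*9 = 1440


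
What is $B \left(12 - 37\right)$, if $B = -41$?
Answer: $1025$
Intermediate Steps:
$B \left(12 - 37\right) = - 41 \left(12 - 37\right) = \left(-41\right) \left(-25\right) = 1025$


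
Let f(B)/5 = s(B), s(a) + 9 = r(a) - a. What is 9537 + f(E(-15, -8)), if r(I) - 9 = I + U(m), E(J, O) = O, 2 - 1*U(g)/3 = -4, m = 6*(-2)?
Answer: 9627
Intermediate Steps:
m = -12
U(g) = 18 (U(g) = 6 - 3*(-4) = 6 + 12 = 18)
r(I) = 27 + I (r(I) = 9 + (I + 18) = 9 + (18 + I) = 27 + I)
s(a) = 18 (s(a) = -9 + ((27 + a) - a) = -9 + 27 = 18)
f(B) = 90 (f(B) = 5*18 = 90)
9537 + f(E(-15, -8)) = 9537 + 90 = 9627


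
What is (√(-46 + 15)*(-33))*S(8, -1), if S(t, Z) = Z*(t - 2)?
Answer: 198*I*√31 ≈ 1102.4*I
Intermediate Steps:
S(t, Z) = Z*(-2 + t)
(√(-46 + 15)*(-33))*S(8, -1) = (√(-46 + 15)*(-33))*(-(-2 + 8)) = (√(-31)*(-33))*(-1*6) = ((I*√31)*(-33))*(-6) = -33*I*√31*(-6) = 198*I*√31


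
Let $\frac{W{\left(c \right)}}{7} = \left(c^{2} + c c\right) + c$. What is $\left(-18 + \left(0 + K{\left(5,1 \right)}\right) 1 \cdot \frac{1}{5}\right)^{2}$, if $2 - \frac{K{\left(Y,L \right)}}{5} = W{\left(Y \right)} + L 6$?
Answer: $165649$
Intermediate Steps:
$W{\left(c \right)} = 7 c + 14 c^{2}$ ($W{\left(c \right)} = 7 \left(\left(c^{2} + c c\right) + c\right) = 7 \left(\left(c^{2} + c^{2}\right) + c\right) = 7 \left(2 c^{2} + c\right) = 7 \left(c + 2 c^{2}\right) = 7 c + 14 c^{2}$)
$K{\left(Y,L \right)} = 10 - 30 L - 35 Y \left(1 + 2 Y\right)$ ($K{\left(Y,L \right)} = 10 - 5 \left(7 Y \left(1 + 2 Y\right) + L 6\right) = 10 - 5 \left(7 Y \left(1 + 2 Y\right) + 6 L\right) = 10 - 5 \left(6 L + 7 Y \left(1 + 2 Y\right)\right) = 10 - \left(30 L + 35 Y \left(1 + 2 Y\right)\right) = 10 - 30 L - 35 Y \left(1 + 2 Y\right)$)
$\left(-18 + \left(0 + K{\left(5,1 \right)}\right) 1 \cdot \frac{1}{5}\right)^{2} = \left(-18 + \left(0 - \left(195 + 1750\right)\right) 1 \cdot \frac{1}{5}\right)^{2} = \left(-18 + \left(0 - 1945\right) 1 \cdot \frac{1}{5}\right)^{2} = \left(-18 + \left(0 - 1945\right) \frac{1}{5}\right)^{2} = \left(-18 - 389\right)^{2} = \left(-407\right)^{2} = 165649$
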